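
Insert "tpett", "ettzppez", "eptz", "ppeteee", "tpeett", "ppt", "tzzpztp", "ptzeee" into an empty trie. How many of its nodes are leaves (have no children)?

Leaves are exactly the stored words that no other stored word extends.
Those words: "eptz", "ettzppez", "ppeteee", "ppt", "ptzeee", "tpeett", "tpett", "tzzpztp"
Leaf count: 8

8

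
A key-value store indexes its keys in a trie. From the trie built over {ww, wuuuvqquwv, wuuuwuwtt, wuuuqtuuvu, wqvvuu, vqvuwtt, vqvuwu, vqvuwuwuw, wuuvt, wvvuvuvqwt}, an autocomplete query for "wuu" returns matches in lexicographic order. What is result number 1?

wuuuqtuuvu

Words with prefix "wuu", in lexicographic order: "wuuuqtuuvu", "wuuuvqquwv", "wuuuwuwtt", "wuuvt"
Position 1: wuuuqtuuvu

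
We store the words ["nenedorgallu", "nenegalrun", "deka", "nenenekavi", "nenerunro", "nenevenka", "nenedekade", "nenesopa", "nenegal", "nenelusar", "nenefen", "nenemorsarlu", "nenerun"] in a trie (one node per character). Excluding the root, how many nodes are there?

63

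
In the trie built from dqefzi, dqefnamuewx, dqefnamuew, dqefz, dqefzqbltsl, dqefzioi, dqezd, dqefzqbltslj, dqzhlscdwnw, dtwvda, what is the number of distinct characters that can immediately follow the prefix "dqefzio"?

The children of the "dqefzio" node are the distinct next characters among strings starting with "dqefzio".
Distinct next characters after "dqefzio": i.
That node has 1 child edge.

1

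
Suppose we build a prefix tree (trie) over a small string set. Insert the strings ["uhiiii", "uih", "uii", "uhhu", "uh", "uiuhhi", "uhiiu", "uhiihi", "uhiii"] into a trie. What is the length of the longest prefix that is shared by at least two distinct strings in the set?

Equivalently: take the maximum, over all pairs, of their longest common prefix length.
e.g. "uhiii" and "uhiiii" share the prefix "uhiii" of length 5; no pair shares a longer one.
Longest shared-prefix length: 5

5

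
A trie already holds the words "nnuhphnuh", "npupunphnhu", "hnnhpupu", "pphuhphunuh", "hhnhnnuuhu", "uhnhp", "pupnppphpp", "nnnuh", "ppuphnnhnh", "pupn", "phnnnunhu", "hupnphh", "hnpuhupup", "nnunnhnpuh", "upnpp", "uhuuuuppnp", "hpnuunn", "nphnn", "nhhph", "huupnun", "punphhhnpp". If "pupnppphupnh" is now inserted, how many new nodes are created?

4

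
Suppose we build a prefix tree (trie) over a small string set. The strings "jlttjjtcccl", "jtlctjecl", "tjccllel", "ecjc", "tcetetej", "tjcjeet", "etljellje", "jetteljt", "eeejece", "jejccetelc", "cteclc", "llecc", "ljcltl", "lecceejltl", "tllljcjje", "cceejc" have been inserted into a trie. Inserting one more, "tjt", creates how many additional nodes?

The longest prefix of "tjt" already in the trie is "tj" (length 2).
Each of the 1 remaining characters creates one node.

1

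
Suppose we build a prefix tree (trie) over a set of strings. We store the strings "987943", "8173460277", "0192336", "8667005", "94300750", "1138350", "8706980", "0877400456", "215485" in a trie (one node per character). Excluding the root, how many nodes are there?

64

Trace insertions, counting only characters that open a new branch:
  "987943" → 6 new (9, 8, 7, 9, 4, 3)
  "8173460277" → 10 new (8, 1, 7, 3, 4, 6, 0, 2, 7, 7)
  "0192336" → 7 new (0, 1, 9, 2, 3, 3, 6)
  "8667005" → prefix "8" already present; 6 new (6, 6, 7, 0, 0, 5)
  "94300750" → prefix "9" already present; 7 new (4, 3, 0, 0, 7, 5, 0)
  "1138350" → 7 new (1, 1, 3, 8, 3, 5, 0)
  "8706980" → prefix "8" already present; 6 new (7, 0, 6, 9, 8, 0)
  "0877400456" → prefix "0" already present; 9 new (8, 7, 7, 4, 0, 0, 4, 5, 6)
  "215485" → 6 new (2, 1, 5, 4, 8, 5)
Total nodes = 6 + 10 + 7 + 6 + 7 + 7 + 6 + 9 + 6 = 64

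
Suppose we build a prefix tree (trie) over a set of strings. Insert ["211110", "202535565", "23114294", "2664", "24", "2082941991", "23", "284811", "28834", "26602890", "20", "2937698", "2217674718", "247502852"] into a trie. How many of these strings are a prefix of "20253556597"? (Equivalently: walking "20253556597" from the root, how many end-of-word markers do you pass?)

Walk "20253556597" from the root; an end-of-word marker is hit whenever a stored word is a prefix of "20253556597".
Prefixes of the query that are stored words: "20", "202535565"
Count: 2

2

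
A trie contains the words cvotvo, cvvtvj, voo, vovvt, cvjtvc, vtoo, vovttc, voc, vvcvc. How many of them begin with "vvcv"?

1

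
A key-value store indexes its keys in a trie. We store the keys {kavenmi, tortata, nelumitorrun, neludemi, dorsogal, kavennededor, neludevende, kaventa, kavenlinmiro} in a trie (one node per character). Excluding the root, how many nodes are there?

59

Insert word by word; a character creates a node only if that edge doesn't already exist:
  "kavenmi" → 7 new (k, a, v, e, n, m, i)
  "tortata" → 7 new (t, o, r, t, a, t, a)
  "nelumitorrun" → 12 new (n, e, l, u, m, i, t, o, r, r, u, n)
  "neludemi" → prefix "nelu" already present; 4 new (d, e, m, i)
  "dorsogal" → 8 new (d, o, r, s, o, g, a, l)
  "kavennededor" → prefix "kaven" already present; 7 new (n, e, d, e, d, o, r)
  "neludevende" → prefix "nelude" already present; 5 new (v, e, n, d, e)
  "kaventa" → prefix "kaven" already present; 2 new (t, a)
  "kavenlinmiro" → prefix "kaven" already present; 7 new (l, i, n, m, i, r, o)
Total nodes = 7 + 7 + 12 + 4 + 8 + 7 + 5 + 2 + 7 = 59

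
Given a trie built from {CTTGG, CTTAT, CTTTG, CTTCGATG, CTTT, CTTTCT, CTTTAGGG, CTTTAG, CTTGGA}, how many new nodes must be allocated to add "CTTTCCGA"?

3

The longest prefix of "CTTTCCGA" already in the trie is "CTTTC" (length 5).
New nodes needed: |"CTTTCCGA"| − 5 = 8 − 5 = 3.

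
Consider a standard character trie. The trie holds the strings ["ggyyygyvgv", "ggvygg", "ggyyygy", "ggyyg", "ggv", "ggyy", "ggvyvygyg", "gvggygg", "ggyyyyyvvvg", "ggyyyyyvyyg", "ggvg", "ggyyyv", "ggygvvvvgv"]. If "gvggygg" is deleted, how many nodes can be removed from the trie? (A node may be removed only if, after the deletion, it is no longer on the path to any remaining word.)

After clearing the end-marker at "gvggygg", prune upward until reaching a node still needed by another word.
The suffix "vggygg" (6 nodes) is used only by "gvggygg"; the node for "g" still has the child "g", so pruning stops there.
Nodes removed: 6

6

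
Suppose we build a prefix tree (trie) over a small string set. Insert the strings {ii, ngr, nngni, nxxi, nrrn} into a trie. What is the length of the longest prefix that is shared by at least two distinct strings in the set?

Look for the deepest trie node that still has at least two words in its subtree.
"ngr" and "nngni" agree on "n" (1 characters) before diverging; nothing deeper is shared.
Longest shared-prefix length: 1

1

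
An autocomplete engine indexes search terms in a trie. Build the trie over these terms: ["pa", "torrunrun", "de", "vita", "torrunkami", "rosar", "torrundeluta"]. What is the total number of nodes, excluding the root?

32

Count nodes per top-level branch (shared prefixes stored once):
  'd'-branch (de): 2 nodes
  'p'-branch (pa): 2 nodes
  'r'-branch (rosar): 5 nodes
  't'-branch (torrundeluta, torrunkami, torrunrun): 19 nodes
  'v'-branch (vita): 4 nodes
Sum: 32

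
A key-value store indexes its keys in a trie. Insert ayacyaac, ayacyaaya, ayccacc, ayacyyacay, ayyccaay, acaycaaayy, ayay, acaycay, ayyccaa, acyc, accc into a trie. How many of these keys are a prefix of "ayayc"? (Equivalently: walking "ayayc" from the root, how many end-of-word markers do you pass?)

1

Walk "ayayc" from the root; an end-of-word marker is hit whenever a stored word is a prefix of "ayayc".
Prefixes of the query that are stored words: "ayay"
Count: 1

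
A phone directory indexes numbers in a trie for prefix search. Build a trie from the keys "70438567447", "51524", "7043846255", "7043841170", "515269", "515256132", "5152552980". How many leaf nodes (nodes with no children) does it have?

7

A leaf is a node with no children — equivalently, the end of a word that is not a proper prefix of any other stored word.
Those words: "51524", "5152552980", "515256132", "515269", "7043841170", "7043846255", "70438567447"
Leaf count: 7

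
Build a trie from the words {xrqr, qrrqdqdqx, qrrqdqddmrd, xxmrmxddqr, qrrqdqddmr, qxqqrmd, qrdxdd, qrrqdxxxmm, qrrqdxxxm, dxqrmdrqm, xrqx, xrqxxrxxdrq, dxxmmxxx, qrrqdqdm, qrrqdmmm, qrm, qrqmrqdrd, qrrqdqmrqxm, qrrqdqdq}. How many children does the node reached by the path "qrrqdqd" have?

3

Walk "qrrqdqd" from the root, arriving at one node.
Distinct next characters after "qrrqdqd": d, m, q.
That node has 3 child edges.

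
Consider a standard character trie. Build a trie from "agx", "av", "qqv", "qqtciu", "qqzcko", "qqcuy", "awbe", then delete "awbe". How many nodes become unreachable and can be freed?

3

A node on "awbe"'s path can go only if nothing else ends at it or branches off below it.
The suffix "wbe" (3 nodes) is used only by "awbe"; the node for "a" still has the child "g", so pruning stops there.
Nodes removed: 3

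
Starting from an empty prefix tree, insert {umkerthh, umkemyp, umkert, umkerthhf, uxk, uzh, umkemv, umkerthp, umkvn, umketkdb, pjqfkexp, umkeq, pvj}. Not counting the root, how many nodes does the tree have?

For each word, the new-node count is its length minus the longest prefix already in the trie:
  "umkerthh" → 8 new (u, m, k, e, r, t, h, h)
  "umkemyp" → prefix "umke" already present; 3 new (m, y, p)
  "umkert" → prefix "umkert" already present; 0 new (none)
  "umkerthhf" → prefix "umkerthh" already present; 1 new (f)
  "uxk" → prefix "u" already present; 2 new (x, k)
  "uzh" → prefix "u" already present; 2 new (z, h)
  "umkemv" → prefix "umkem" already present; 1 new (v)
  "umkerthp" → prefix "umkerth" already present; 1 new (p)
  "umkvn" → prefix "umk" already present; 2 new (v, n)
  "umketkdb" → prefix "umke" already present; 4 new (t, k, d, b)
  "pjqfkexp" → 8 new (p, j, q, f, k, e, x, p)
  "umkeq" → prefix "umke" already present; 1 new (q)
  "pvj" → prefix "p" already present; 2 new (v, j)
Total nodes = 8 + 3 + 0 + 1 + 2 + 2 + 1 + 1 + 2 + 4 + 8 + 1 + 2 = 35

35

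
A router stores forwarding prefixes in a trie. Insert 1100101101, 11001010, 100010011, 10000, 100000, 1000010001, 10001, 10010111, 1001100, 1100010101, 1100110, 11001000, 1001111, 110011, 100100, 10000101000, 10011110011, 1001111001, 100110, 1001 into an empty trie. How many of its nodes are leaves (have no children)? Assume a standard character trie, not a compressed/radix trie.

13

Leaves are exactly the stored words that no other stored word extends.
Those words: "100000", "1000010001", "10000101000", "100010011", "100100", "10010111", "1001100", "10011110011", "1100010101", "11001000", "11001010", "1100101101", "1100110"
Leaf count: 13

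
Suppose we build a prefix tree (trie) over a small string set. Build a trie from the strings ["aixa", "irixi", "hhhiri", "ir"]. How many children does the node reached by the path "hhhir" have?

1

Walk "hhhir" from the root, arriving at one node.
Distinct next characters after "hhhir": i.
That node has 1 child edge.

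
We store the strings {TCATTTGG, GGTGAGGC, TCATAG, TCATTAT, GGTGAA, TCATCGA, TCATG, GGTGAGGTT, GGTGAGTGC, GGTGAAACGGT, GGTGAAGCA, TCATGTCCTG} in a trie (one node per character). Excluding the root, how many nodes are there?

Insert word by word; a character creates a node only if that edge doesn't already exist:
  "TCATTTGG" → 8 new (T, C, A, T, T, T, G, G)
  "GGTGAGGC" → 8 new (G, G, T, G, A, G, G, C)
  "TCATAG" → prefix "TCAT" already present; 2 new (A, G)
  "TCATTAT" → prefix "TCATT" already present; 2 new (A, T)
  "GGTGAA" → prefix "GGTGA" already present; 1 new (A)
  "TCATCGA" → prefix "TCAT" already present; 3 new (C, G, A)
  "TCATG" → prefix "TCAT" already present; 1 new (G)
  "GGTGAGGTT" → prefix "GGTGAGG" already present; 2 new (T, T)
  "GGTGAGTGC" → prefix "GGTGAG" already present; 3 new (T, G, C)
  "GGTGAAACGGT" → prefix "GGTGAA" already present; 5 new (A, C, G, G, T)
  "GGTGAAGCA" → prefix "GGTGAA" already present; 3 new (G, C, A)
  "TCATGTCCTG" → prefix "TCATG" already present; 5 new (T, C, C, T, G)
Total nodes = 8 + 8 + 2 + 2 + 1 + 3 + 1 + 2 + 3 + 5 + 3 + 5 = 43

43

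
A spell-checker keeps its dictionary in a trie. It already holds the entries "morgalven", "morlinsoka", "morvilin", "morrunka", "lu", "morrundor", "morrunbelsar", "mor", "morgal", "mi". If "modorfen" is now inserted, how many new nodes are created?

Walking "modorfen" from the root, the first 2 characters ("mo") follow existing edges; "d" is the first miss.
New nodes needed: |"modorfen"| − 2 = 8 − 2 = 6.

6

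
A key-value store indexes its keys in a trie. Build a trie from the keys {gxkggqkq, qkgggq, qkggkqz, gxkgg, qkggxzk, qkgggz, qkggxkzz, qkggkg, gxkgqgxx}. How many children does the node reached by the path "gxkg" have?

The children of the "gxkg" node are the distinct next characters among strings starting with "gxkg".
Distinct next characters after "gxkg": g, q.
That node has 2 child edges.

2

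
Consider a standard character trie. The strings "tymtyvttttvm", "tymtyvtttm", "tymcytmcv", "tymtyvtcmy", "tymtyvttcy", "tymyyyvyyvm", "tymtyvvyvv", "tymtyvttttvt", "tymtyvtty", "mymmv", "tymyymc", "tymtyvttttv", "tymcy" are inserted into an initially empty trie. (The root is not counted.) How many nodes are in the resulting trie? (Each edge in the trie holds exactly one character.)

Trace insertions, counting only characters that open a new branch:
  "tymtyvttttvm" → 12 new (t, y, m, t, y, v, t, t, t, t, v, m)
  "tymtyvtttm" → prefix "tymtyvttt" already present; 1 new (m)
  "tymcytmcv" → prefix "tym" already present; 6 new (c, y, t, m, c, v)
  "tymtyvtcmy" → prefix "tymtyvt" already present; 3 new (c, m, y)
  "tymtyvttcy" → prefix "tymtyvtt" already present; 2 new (c, y)
  "tymyyyvyyvm" → prefix "tym" already present; 8 new (y, y, y, v, y, y, v, m)
  "tymtyvvyvv" → prefix "tymtyv" already present; 4 new (v, y, v, v)
  "tymtyvttttvt" → prefix "tymtyvttttv" already present; 1 new (t)
  "tymtyvtty" → prefix "tymtyvtt" already present; 1 new (y)
  "mymmv" → 5 new (m, y, m, m, v)
  "tymyymc" → prefix "tymyy" already present; 2 new (m, c)
  "tymtyvttttv" → prefix "tymtyvttttv" already present; 0 new (none)
  "tymcy" → prefix "tymcy" already present; 0 new (none)
Total nodes = 12 + 1 + 6 + 3 + 2 + 8 + 4 + 1 + 1 + 5 + 2 + 0 + 0 = 45

45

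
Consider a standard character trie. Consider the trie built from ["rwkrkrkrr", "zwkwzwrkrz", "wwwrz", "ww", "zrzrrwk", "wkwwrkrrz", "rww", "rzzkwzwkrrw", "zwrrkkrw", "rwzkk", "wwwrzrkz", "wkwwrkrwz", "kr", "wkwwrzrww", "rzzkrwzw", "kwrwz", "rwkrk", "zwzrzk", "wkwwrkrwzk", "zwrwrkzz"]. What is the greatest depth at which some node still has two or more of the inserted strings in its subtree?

The deepest shared node is where two words last agree before diverging.
"wkwwrkrwz" and "wkwwrkrwzk" agree on "wkwwrkrwz" (9 characters) before diverging; nothing deeper is shared.
Longest shared-prefix length: 9

9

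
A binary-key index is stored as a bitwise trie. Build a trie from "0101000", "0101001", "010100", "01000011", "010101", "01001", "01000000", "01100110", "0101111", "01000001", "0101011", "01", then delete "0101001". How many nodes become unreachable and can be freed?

1

A node on "0101001"'s path can go only if nothing else ends at it or branches off below it.
The suffix "1" (1 node) is used only by "0101001"; the node for "010100" still has the child "0", so pruning stops there.
Nodes removed: 1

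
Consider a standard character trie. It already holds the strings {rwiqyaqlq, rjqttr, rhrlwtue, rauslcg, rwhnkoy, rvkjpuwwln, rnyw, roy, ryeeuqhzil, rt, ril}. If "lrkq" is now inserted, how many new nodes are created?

4

No existing word starts with "l", so every character of "lrkq" needs a new node.
4 − 0 = 4 new nodes.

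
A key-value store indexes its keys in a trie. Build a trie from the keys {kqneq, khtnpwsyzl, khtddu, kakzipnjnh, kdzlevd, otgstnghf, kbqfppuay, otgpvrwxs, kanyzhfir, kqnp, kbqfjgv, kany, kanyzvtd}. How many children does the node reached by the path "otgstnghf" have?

Walk "otgstnghf" from the root, arriving at one node.
No stored string extends past "otgstnghf".
That node has 0 child edges.

0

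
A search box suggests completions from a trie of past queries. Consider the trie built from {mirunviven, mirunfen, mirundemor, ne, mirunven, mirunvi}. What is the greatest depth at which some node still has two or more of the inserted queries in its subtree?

Look for the deepest trie node that still has at least two words in its subtree.
"mirunvi" and "mirunviven" agree on "mirunvi" (7 characters) before diverging; nothing deeper is shared.
Longest shared-prefix length: 7

7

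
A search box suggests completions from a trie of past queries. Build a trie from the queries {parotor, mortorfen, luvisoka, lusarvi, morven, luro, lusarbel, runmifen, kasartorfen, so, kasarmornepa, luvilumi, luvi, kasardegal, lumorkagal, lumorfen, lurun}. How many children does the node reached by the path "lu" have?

The children of the "lu" node are the distinct next characters among strings starting with "lu".
Characters that immediately follow "lu" among the stored strings: {m, r, s, v}.
That node has 4 child edges.

4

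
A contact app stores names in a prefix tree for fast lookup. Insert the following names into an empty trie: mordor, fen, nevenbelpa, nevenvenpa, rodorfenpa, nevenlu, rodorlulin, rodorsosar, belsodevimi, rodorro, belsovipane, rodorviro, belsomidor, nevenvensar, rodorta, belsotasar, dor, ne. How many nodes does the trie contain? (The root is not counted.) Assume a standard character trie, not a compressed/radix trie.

Count nodes per top-level branch (shared prefixes stored once):
  'b'-branch (belsodevimi, belsomidor, belsotasar, belsovipane): 27 nodes
  'd'-branch (dor): 3 nodes
  'f'-branch (fen): 3 nodes
  'm'-branch (mordor): 6 nodes
  'n'-branch (ne, nevenbelpa, nevenlu, nevenvenpa, nevenvensar): 20 nodes
  'r'-branch (rodorfenpa, rodorlulin, rodorro, rodorsosar, rodorta, rodorviro): 28 nodes
Sum: 87

87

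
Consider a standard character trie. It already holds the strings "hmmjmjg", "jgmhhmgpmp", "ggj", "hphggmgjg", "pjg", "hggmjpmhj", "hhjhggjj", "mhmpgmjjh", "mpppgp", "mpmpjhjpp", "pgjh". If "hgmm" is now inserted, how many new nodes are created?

2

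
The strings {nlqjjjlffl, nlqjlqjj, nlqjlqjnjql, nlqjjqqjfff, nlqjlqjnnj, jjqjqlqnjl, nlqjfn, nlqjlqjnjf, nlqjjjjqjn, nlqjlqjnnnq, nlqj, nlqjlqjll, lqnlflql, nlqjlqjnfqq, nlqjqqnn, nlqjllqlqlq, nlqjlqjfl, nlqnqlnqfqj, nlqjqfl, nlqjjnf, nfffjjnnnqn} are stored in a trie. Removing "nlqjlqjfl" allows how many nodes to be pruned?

2

Walk "nlqjlqjfl" from the leaf back toward the root, removing each node that no remaining word uses.
The suffix "fl" (2 nodes) is used only by "nlqjlqjfl"; the node for "nlqjlqj" still has the child "j", so pruning stops there.
Nodes removed: 2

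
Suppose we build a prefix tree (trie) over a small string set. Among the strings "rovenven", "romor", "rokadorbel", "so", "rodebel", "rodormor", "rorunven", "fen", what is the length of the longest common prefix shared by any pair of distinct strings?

3

Look for the deepest trie node that still has at least two words in its subtree.
"rodebel" and "rodormor" agree on "rod" (3 characters) before diverging; nothing deeper is shared.
Longest shared-prefix length: 3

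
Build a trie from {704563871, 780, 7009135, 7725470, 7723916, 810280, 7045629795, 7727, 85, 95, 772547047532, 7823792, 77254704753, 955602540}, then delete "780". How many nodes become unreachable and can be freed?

1

A node on "780"'s path can go only if nothing else ends at it or branches off below it.
The suffix "0" (1 node) is used only by "780"; the node for "78" still has the child "2", so pruning stops there.
Nodes removed: 1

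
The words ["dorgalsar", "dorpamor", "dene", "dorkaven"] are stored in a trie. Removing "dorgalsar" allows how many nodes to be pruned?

A node on "dorgalsar"'s path can go only if nothing else ends at it or branches off below it.
The suffix "galsar" (6 nodes) is used only by "dorgalsar"; the node for "dor" still has the child "p", so pruning stops there.
Nodes removed: 6

6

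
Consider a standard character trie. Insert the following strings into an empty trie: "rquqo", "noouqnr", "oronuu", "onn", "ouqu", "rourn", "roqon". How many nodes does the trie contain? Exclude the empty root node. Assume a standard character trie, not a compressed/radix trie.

30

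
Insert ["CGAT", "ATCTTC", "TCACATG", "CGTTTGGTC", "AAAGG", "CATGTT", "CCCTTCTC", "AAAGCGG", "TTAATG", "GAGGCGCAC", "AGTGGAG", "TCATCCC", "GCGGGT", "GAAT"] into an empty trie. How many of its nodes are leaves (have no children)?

Leaves are exactly the stored words that no other stored word extends.
Those words: "AAAGCGG", "AAAGG", "AGTGGAG", "ATCTTC", "CATGTT", "CCCTTCTC", "CGAT", "CGTTTGGTC", "GAAT", "GAGGCGCAC", "GCGGGT", "TCACATG", "TCATCCC", "TTAATG"
Leaf count: 14

14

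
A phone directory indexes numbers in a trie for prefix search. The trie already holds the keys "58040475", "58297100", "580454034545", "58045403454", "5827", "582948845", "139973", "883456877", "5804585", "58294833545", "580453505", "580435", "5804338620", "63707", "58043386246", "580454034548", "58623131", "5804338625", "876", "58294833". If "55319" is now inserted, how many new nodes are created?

4

Walking "55319" from the root, the first 1 characters ("5") follow existing edges; "5" is the first miss.
Each of the 4 remaining characters creates one node.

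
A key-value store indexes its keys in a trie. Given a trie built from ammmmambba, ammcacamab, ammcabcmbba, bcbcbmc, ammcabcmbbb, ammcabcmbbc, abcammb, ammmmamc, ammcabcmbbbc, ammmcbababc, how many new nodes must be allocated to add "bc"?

0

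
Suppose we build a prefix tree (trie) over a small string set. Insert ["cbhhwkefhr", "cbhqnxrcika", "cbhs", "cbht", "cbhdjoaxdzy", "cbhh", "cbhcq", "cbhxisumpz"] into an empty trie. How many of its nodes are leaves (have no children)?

7

A leaf is a node with no children — equivalently, the end of a word that is not a proper prefix of any other stored word.
Those words: "cbhcq", "cbhdjoaxdzy", "cbhhwkefhr", "cbhqnxrcika", "cbhs", "cbht", "cbhxisumpz"
Leaf count: 7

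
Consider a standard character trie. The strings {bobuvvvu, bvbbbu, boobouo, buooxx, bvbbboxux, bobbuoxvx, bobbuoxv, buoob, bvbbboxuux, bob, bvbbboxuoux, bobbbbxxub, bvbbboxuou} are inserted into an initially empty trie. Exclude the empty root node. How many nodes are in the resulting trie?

45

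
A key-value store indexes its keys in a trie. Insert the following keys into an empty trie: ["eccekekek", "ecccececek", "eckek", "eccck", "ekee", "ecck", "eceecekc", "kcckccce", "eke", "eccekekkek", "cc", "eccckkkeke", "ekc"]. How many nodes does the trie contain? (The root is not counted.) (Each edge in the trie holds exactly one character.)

Insert word by word; a character creates a node only if that edge doesn't already exist:
  "eccekekek" → 9 new (e, c, c, e, k, e, k, e, k)
  "ecccececek" → prefix "ecc" already present; 7 new (c, e, c, e, c, e, k)
  "eckek" → prefix "ec" already present; 3 new (k, e, k)
  "eccck" → prefix "eccc" already present; 1 new (k)
  "ekee" → prefix "e" already present; 3 new (k, e, e)
  "ecck" → prefix "ecc" already present; 1 new (k)
  "eceecekc" → prefix "ec" already present; 6 new (e, e, c, e, k, c)
  "kcckccce" → 8 new (k, c, c, k, c, c, c, e)
  "eke" → prefix "eke" already present; 0 new (none)
  "eccekekkek" → prefix "eccekek" already present; 3 new (k, e, k)
  "cc" → 2 new (c, c)
  "eccckkkeke" → prefix "eccck" already present; 5 new (k, k, e, k, e)
  "ekc" → prefix "ek" already present; 1 new (c)
Total nodes = 9 + 7 + 3 + 1 + 3 + 1 + 6 + 8 + 0 + 3 + 2 + 5 + 1 = 49

49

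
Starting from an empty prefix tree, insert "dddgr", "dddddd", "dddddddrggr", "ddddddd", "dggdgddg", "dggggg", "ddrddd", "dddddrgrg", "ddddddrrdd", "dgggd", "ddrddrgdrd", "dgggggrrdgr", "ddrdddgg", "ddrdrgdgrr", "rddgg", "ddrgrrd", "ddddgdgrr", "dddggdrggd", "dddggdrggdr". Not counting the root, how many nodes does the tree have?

75

Insert word by word; a character creates a node only if that edge doesn't already exist:
  "dddgr" → 5 new (d, d, d, g, r)
  "dddddd" → prefix "ddd" already present; 3 new (d, d, d)
  "dddddddrggr" → prefix "dddddd" already present; 5 new (d, r, g, g, r)
  "ddddddd" → prefix "ddddddd" already present; 0 new (none)
  "dggdgddg" → prefix "d" already present; 7 new (g, g, d, g, d, d, g)
  "dggggg" → prefix "dgg" already present; 3 new (g, g, g)
  "ddrddd" → prefix "dd" already present; 4 new (r, d, d, d)
  "dddddrgrg" → prefix "ddddd" already present; 4 new (r, g, r, g)
  "ddddddrrdd" → prefix "dddddd" already present; 4 new (r, r, d, d)
  "dgggd" → prefix "dggg" already present; 1 new (d)
  "ddrddrgdrd" → prefix "ddrdd" already present; 5 new (r, g, d, r, d)
  "dgggggrrdgr" → prefix "dggggg" already present; 5 new (r, r, d, g, r)
  "ddrdddgg" → prefix "ddrddd" already present; 2 new (g, g)
  "ddrdrgdgrr" → prefix "ddrd" already present; 6 new (r, g, d, g, r, r)
  "rddgg" → 5 new (r, d, d, g, g)
  "ddrgrrd" → prefix "ddr" already present; 4 new (g, r, r, d)
  "ddddgdgrr" → prefix "dddd" already present; 5 new (g, d, g, r, r)
  "dddggdrggd" → prefix "dddg" already present; 6 new (g, d, r, g, g, d)
  "dddggdrggdr" → prefix "dddggdrggd" already present; 1 new (r)
Total nodes = 5 + 3 + 5 + 0 + 7 + 3 + 4 + 4 + 4 + 1 + 5 + 5 + 2 + 6 + 5 + 4 + 5 + 6 + 1 = 75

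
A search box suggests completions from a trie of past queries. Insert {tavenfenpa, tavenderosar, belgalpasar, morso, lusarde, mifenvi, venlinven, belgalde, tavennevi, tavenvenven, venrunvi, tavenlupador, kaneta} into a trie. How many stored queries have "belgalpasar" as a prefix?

1

Traverse to the node for "belgalpasar", then collect every word in that subtree.
Words under "belgalpasar": belgalpasar
Count: 1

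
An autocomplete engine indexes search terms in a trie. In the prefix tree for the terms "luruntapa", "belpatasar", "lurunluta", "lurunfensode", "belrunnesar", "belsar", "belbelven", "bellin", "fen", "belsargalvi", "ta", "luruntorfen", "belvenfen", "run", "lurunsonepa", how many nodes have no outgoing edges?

14

A leaf is a node with no children — equivalently, the end of a word that is not a proper prefix of any other stored word.
Those words: "belbelven", "bellin", "belpatasar", "belrunnesar", "belsargalvi", "belvenfen", "fen", "lurunfensode", "lurunluta", "lurunsonepa", "luruntapa", "luruntorfen", "run", "ta"
Leaf count: 14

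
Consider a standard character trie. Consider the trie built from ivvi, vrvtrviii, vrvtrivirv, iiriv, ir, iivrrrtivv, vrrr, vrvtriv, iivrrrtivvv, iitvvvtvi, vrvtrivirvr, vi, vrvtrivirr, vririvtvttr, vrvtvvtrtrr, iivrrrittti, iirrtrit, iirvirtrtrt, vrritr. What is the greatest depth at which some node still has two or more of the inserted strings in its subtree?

Look for the deepest trie node that still has at least two words in its subtree.
e.g. "iivrrrtivv" and "iivrrrtivvv" share the prefix "iivrrrtivv" of length 10; no pair shares a longer one.
Longest shared-prefix length: 10

10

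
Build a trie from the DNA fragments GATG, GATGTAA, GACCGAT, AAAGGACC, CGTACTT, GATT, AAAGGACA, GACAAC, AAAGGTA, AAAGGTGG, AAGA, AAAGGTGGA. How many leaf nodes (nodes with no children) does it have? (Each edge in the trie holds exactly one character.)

10

Leaves are exactly the stored words that no other stored word extends.
Those words: "AAAGGACA", "AAAGGACC", "AAAGGTA", "AAAGGTGGA", "AAGA", "CGTACTT", "GACAAC", "GACCGAT", "GATGTAA", "GATT"
Leaf count: 10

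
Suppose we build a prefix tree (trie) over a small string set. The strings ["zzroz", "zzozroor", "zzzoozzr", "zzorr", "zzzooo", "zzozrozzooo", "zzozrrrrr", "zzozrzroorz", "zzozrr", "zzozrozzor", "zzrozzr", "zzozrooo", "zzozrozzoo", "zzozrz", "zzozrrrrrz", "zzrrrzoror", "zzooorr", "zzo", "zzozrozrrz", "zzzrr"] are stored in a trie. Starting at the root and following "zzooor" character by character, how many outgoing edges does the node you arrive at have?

Follow the path "zzooor" to its node, then look at its outgoing edges.
Distinct next characters after "zzooor": r.
That node has 1 child edge.

1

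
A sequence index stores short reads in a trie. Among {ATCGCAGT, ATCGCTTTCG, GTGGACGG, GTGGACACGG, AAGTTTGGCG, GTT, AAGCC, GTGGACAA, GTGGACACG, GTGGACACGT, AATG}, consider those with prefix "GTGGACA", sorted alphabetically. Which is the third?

GTGGACACGG

DFS of the "GTGGACA" subtree visits, in order: "GTGGACAA", "GTGGACACG", "GTGGACACGG", "GTGGACACGT"
The 3rd is GTGGACACGG.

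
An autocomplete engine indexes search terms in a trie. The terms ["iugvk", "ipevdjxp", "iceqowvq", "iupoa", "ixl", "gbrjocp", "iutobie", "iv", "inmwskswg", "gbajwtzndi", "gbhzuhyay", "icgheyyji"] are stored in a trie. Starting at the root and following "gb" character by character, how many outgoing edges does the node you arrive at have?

3

The children of the "gb" node are the distinct next characters among strings starting with "gb".
Distinct next characters after "gb": a, h, r.
That node has 3 child edges.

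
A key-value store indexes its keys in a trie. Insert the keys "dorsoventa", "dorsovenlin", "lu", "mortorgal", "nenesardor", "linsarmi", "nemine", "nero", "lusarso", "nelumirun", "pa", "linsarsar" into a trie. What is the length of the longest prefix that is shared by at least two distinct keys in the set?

Equivalently: take the maximum, over all pairs, of their longest common prefix length.
e.g. "dorsovenlin" and "dorsoventa" share the prefix "dorsoven" of length 8; no pair shares a longer one.
Longest shared-prefix length: 8

8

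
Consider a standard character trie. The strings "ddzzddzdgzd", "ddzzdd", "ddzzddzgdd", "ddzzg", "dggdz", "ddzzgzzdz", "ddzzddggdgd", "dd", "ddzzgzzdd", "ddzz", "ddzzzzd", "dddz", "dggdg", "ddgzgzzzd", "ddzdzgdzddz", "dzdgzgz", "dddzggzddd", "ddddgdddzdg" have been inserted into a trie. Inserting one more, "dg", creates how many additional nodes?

"dg" is already a full path in the trie; only an end-marker is added.
No new nodes are needed: 0.

0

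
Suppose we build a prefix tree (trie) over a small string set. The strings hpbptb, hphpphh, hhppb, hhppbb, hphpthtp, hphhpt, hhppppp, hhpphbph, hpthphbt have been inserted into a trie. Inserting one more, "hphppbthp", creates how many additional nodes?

4

"hphpp" is already a path in the trie; the remaining "bthp" must be added.
So 9 − 5 = 4 new nodes.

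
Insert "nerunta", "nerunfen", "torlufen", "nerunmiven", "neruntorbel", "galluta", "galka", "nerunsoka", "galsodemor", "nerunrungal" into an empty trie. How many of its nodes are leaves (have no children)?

10

A leaf is a node with no children — equivalently, the end of a word that is not a proper prefix of any other stored word.
Those words: "galka", "galluta", "galsodemor", "nerunfen", "nerunmiven", "nerunrungal", "nerunsoka", "nerunta", "neruntorbel", "torlufen"
Leaf count: 10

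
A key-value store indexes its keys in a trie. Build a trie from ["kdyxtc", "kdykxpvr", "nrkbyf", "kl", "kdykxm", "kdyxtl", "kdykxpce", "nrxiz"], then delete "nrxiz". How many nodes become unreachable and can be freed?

3

A node on "nrxiz"'s path can go only if nothing else ends at it or branches off below it.
The suffix "xiz" (3 nodes) is used only by "nrxiz"; the node for "nr" still has the child "k", so pruning stops there.
Nodes removed: 3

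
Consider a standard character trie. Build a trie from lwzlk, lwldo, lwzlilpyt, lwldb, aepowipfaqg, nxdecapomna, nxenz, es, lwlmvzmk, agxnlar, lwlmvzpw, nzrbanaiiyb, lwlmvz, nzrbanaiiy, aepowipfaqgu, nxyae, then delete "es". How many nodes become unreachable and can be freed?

2

A node on "es"'s path can go only if nothing else ends at it or branches off below it.
No other word shares any prefix with "es", so all 2 of its nodes go.
Nodes removed: 2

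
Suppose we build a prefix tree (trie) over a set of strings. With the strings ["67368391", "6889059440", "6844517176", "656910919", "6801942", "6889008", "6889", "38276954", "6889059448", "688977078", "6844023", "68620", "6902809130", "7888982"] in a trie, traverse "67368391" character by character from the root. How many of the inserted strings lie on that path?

Check each prefix of "67368391" against the stored set — each match is an end-marker on the path.
Prefixes of the query that are stored words: "67368391"
Count: 1

1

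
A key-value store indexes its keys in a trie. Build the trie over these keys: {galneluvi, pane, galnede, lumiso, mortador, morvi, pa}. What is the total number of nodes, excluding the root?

31

Trace insertions, counting only characters that open a new branch:
  "galneluvi" → 9 new (g, a, l, n, e, l, u, v, i)
  "pane" → 4 new (p, a, n, e)
  "galnede" → prefix "galne" already present; 2 new (d, e)
  "lumiso" → 6 new (l, u, m, i, s, o)
  "mortador" → 8 new (m, o, r, t, a, d, o, r)
  "morvi" → prefix "mor" already present; 2 new (v, i)
  "pa" → prefix "pa" already present; 0 new (none)
Total nodes = 9 + 4 + 2 + 6 + 8 + 2 + 0 = 31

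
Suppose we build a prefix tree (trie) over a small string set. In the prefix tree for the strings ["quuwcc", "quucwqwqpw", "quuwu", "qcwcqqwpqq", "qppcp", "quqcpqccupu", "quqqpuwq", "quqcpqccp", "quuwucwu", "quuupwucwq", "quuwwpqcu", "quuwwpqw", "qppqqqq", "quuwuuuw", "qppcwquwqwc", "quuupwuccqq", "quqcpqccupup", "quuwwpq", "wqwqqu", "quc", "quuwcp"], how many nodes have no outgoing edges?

Leaves are exactly the stored words that no other stored word extends.
Those words: "qcwcqqwpqq", "qppcp", "qppcwquwqwc", "qppqqqq", "quc", "quqcpqccp", "quqcpqccupup", "quqqpuwq", "quucwqwqpw", "quuupwuccqq", "quuupwucwq", "quuwcc", "quuwcp", "quuwucwu", "quuwuuuw", "quuwwpqcu", "quuwwpqw", "wqwqqu"
Leaf count: 18

18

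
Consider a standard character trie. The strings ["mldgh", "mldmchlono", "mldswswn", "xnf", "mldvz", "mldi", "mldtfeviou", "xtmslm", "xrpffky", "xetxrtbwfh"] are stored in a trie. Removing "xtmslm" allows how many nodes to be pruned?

A node on "xtmslm"'s path can go only if nothing else ends at it or branches off below it.
The suffix "tmslm" (5 nodes) is used only by "xtmslm"; the node for "x" still has the child "n", so pruning stops there.
Nodes removed: 5

5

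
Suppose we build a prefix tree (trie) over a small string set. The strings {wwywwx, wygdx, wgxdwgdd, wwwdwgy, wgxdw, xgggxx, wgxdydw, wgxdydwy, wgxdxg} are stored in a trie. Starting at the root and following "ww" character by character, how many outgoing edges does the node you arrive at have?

The children of the "ww" node are the distinct next characters among strings starting with "ww".
Characters that immediately follow "ww" among the stored strings: {w, y}.
That node has 2 child edges.

2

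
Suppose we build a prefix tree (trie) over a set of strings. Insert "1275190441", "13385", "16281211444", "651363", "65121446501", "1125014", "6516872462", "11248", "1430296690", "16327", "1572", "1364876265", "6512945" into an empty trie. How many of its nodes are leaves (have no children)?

Leaves are exactly the stored words that no other stored word extends.
Those words: "11248", "1125014", "1275190441", "13385", "1364876265", "1430296690", "1572", "16281211444", "16327", "65121446501", "6512945", "651363", "6516872462"
Leaf count: 13

13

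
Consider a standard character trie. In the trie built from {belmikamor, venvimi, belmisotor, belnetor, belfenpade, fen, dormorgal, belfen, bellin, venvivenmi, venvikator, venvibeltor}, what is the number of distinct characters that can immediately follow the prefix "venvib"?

Walk "venvib" from the root, arriving at one node.
Characters that immediately follow "venvib" among the stored strings: {e}.
That node has 1 child edge.

1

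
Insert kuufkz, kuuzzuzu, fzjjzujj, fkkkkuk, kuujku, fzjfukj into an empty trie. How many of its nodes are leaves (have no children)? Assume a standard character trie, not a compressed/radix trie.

6

A leaf is a node with no children — equivalently, the end of a word that is not a proper prefix of any other stored word.
Those words: "fkkkkuk", "fzjfukj", "fzjjzujj", "kuufkz", "kuujku", "kuuzzuzu"
Leaf count: 6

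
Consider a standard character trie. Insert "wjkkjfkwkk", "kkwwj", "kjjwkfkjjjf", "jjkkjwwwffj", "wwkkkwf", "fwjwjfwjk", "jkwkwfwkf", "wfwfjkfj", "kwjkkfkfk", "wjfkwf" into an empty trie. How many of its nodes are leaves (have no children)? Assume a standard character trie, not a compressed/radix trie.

10

A leaf is a node with no children — equivalently, the end of a word that is not a proper prefix of any other stored word.
Those words: "fwjwjfwjk", "jjkkjwwwffj", "jkwkwfwkf", "kjjwkfkjjjf", "kkwwj", "kwjkkfkfk", "wfwfjkfj", "wjfkwf", "wjkkjfkwkk", "wwkkkwf"
Leaf count: 10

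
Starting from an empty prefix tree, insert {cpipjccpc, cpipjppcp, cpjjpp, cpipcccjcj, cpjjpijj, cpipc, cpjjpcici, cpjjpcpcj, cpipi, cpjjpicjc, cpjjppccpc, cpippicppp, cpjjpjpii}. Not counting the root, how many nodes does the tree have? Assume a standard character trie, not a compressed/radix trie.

51

Count nodes per top-level branch (shared prefixes stored once):
  'c'-branch (cpipc, cpipcccjcj, cpipi, cpipjccpc, cpipjppcp, cpippicppp, cpjjpcici, cpjjpcpcj, cpjjpicjc, cpjjpijj, cpjjpjpii, cpjjpp, cpjjppccpc): 51 nodes
Sum: 51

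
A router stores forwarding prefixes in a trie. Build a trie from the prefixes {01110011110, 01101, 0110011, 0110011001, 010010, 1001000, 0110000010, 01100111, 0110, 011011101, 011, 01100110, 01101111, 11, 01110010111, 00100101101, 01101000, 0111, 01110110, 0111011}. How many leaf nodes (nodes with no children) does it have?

A leaf is a node with no children — equivalently, the end of a word that is not a proper prefix of any other stored word.
Those words: "00100101101", "010010", "0110000010", "0110011001", "01100111", "01101000", "011011101", "01101111", "01110010111", "01110011110", "01110110", "1001000", "11"
Leaf count: 13

13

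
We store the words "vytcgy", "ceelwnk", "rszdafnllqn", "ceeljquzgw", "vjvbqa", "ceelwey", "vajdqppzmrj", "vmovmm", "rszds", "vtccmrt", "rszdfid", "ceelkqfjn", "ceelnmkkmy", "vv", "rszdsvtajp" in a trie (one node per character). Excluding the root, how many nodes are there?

79

Trace insertions, counting only characters that open a new branch:
  "vytcgy" → 6 new (v, y, t, c, g, y)
  "ceelwnk" → 7 new (c, e, e, l, w, n, k)
  "rszdafnllqn" → 11 new (r, s, z, d, a, f, n, l, l, q, n)
  "ceeljquzgw" → prefix "ceel" already present; 6 new (j, q, u, z, g, w)
  "vjvbqa" → prefix "v" already present; 5 new (j, v, b, q, a)
  "ceelwey" → prefix "ceelw" already present; 2 new (e, y)
  "vajdqppzmrj" → prefix "v" already present; 10 new (a, j, d, q, p, p, z, m, r, j)
  "vmovmm" → prefix "v" already present; 5 new (m, o, v, m, m)
  "rszds" → prefix "rszd" already present; 1 new (s)
  "vtccmrt" → prefix "v" already present; 6 new (t, c, c, m, r, t)
  "rszdfid" → prefix "rszd" already present; 3 new (f, i, d)
  "ceelkqfjn" → prefix "ceel" already present; 5 new (k, q, f, j, n)
  "ceelnmkkmy" → prefix "ceel" already present; 6 new (n, m, k, k, m, y)
  "vv" → prefix "v" already present; 1 new (v)
  "rszdsvtajp" → prefix "rszds" already present; 5 new (v, t, a, j, p)
Total nodes = 6 + 7 + 11 + 6 + 5 + 2 + 10 + 5 + 1 + 6 + 3 + 5 + 6 + 1 + 5 = 79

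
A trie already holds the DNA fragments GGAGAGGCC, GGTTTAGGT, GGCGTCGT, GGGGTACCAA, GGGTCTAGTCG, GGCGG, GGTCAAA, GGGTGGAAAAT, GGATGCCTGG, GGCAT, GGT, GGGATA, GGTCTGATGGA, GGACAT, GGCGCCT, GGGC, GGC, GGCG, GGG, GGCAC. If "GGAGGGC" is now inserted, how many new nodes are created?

3

"GGAG" is already a path in the trie; the remaining "GGC" must be added.
So 7 − 4 = 3 new nodes.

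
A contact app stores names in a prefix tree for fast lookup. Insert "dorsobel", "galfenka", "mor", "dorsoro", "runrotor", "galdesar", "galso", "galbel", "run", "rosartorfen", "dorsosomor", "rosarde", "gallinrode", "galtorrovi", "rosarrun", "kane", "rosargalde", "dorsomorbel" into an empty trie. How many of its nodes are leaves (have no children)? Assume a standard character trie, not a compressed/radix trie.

17

Leaves are exactly the stored words that no other stored word extends.
Those words: "dorsobel", "dorsomorbel", "dorsoro", "dorsosomor", "galbel", "galdesar", "galfenka", "gallinrode", "galso", "galtorrovi", "kane", "mor", "rosarde", "rosargalde", "rosarrun", "rosartorfen", "runrotor"
Leaf count: 17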